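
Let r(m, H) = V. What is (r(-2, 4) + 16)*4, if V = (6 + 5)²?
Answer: 548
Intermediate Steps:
V = 121 (V = 11² = 121)
r(m, H) = 121
(r(-2, 4) + 16)*4 = (121 + 16)*4 = 137*4 = 548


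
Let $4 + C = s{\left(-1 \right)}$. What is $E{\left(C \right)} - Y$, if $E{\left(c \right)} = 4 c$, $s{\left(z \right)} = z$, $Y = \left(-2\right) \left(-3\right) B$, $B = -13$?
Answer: $58$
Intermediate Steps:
$Y = -78$ ($Y = \left(-2\right) \left(-3\right) \left(-13\right) = 6 \left(-13\right) = -78$)
$C = -5$ ($C = -4 - 1 = -5$)
$E{\left(C \right)} - Y = 4 \left(-5\right) - -78 = -20 + 78 = 58$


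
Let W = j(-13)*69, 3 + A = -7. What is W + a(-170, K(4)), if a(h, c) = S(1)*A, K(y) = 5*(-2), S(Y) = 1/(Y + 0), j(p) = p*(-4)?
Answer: 3578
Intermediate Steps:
A = -10 (A = -3 - 7 = -10)
j(p) = -4*p
S(Y) = 1/Y
K(y) = -10
W = 3588 (W = -4*(-13)*69 = 52*69 = 3588)
a(h, c) = -10 (a(h, c) = -10/1 = 1*(-10) = -10)
W + a(-170, K(4)) = 3588 - 10 = 3578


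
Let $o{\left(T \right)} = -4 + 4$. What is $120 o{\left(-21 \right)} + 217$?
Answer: $217$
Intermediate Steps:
$o{\left(T \right)} = 0$
$120 o{\left(-21 \right)} + 217 = 120 \cdot 0 + 217 = 0 + 217 = 217$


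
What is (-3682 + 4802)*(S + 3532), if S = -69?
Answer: 3878560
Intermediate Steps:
(-3682 + 4802)*(S + 3532) = (-3682 + 4802)*(-69 + 3532) = 1120*3463 = 3878560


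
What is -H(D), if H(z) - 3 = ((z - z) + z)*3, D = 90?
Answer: -273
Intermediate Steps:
H(z) = 3 + 3*z (H(z) = 3 + ((z - z) + z)*3 = 3 + (0 + z)*3 = 3 + z*3 = 3 + 3*z)
-H(D) = -(3 + 3*90) = -(3 + 270) = -1*273 = -273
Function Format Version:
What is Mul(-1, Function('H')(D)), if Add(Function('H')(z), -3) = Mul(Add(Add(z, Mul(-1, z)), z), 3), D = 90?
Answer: -273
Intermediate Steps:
Function('H')(z) = Add(3, Mul(3, z)) (Function('H')(z) = Add(3, Mul(Add(Add(z, Mul(-1, z)), z), 3)) = Add(3, Mul(Add(0, z), 3)) = Add(3, Mul(z, 3)) = Add(3, Mul(3, z)))
Mul(-1, Function('H')(D)) = Mul(-1, Add(3, Mul(3, 90))) = Mul(-1, Add(3, 270)) = Mul(-1, 273) = -273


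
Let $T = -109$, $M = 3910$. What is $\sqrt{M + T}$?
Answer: $\sqrt{3801} \approx 61.652$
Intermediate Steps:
$\sqrt{M + T} = \sqrt{3910 - 109} = \sqrt{3801}$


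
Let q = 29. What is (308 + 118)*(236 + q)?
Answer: 112890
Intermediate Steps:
(308 + 118)*(236 + q) = (308 + 118)*(236 + 29) = 426*265 = 112890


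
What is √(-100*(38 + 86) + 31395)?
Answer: √18995 ≈ 137.82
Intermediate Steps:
√(-100*(38 + 86) + 31395) = √(-100*124 + 31395) = √(-12400 + 31395) = √18995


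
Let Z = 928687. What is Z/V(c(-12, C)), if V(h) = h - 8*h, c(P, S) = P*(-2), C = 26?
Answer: -928687/168 ≈ -5527.9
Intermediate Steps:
c(P, S) = -2*P
V(h) = -7*h
Z/V(c(-12, C)) = 928687/((-(-14)*(-12))) = 928687/((-7*24)) = 928687/(-168) = 928687*(-1/168) = -928687/168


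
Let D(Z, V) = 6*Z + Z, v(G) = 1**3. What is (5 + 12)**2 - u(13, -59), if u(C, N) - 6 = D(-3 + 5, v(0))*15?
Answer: 73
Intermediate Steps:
v(G) = 1
D(Z, V) = 7*Z
u(C, N) = 216 (u(C, N) = 6 + (7*(-3 + 5))*15 = 6 + (7*2)*15 = 6 + 14*15 = 6 + 210 = 216)
(5 + 12)**2 - u(13, -59) = (5 + 12)**2 - 1*216 = 17**2 - 216 = 289 - 216 = 73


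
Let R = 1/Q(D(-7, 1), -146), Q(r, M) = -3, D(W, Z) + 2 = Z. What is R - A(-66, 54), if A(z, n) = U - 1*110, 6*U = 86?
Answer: 286/3 ≈ 95.333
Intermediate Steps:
U = 43/3 (U = (⅙)*86 = 43/3 ≈ 14.333)
D(W, Z) = -2 + Z
A(z, n) = -287/3 (A(z, n) = 43/3 - 1*110 = 43/3 - 110 = -287/3)
R = -⅓ (R = 1/(-3) = -⅓ ≈ -0.33333)
R - A(-66, 54) = -⅓ - 1*(-287/3) = -⅓ + 287/3 = 286/3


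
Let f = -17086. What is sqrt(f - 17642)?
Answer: 2*I*sqrt(8682) ≈ 186.35*I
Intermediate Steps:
sqrt(f - 17642) = sqrt(-17086 - 17642) = sqrt(-34728) = 2*I*sqrt(8682)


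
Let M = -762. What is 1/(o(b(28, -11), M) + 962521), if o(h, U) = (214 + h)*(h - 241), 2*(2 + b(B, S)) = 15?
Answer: 4/3643315 ≈ 1.0979e-6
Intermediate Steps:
b(B, S) = 11/2 (b(B, S) = -2 + (½)*15 = -2 + 15/2 = 11/2)
o(h, U) = (-241 + h)*(214 + h) (o(h, U) = (214 + h)*(-241 + h) = (-241 + h)*(214 + h))
1/(o(b(28, -11), M) + 962521) = 1/((-51574 + (11/2)² - 27*11/2) + 962521) = 1/((-51574 + 121/4 - 297/2) + 962521) = 1/(-206769/4 + 962521) = 1/(3643315/4) = 4/3643315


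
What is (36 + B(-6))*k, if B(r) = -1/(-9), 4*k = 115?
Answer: 37375/36 ≈ 1038.2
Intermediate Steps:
k = 115/4 (k = (¼)*115 = 115/4 ≈ 28.750)
B(r) = ⅑ (B(r) = -1*(-⅑) = ⅑)
(36 + B(-6))*k = (36 + ⅑)*(115/4) = (325/9)*(115/4) = 37375/36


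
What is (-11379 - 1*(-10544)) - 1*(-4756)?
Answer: 3921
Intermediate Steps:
(-11379 - 1*(-10544)) - 1*(-4756) = (-11379 + 10544) + 4756 = -835 + 4756 = 3921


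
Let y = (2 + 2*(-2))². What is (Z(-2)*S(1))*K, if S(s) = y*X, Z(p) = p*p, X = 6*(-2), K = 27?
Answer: -5184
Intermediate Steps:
X = -12
y = 4 (y = (2 - 4)² = (-2)² = 4)
Z(p) = p²
S(s) = -48 (S(s) = 4*(-12) = -48)
(Z(-2)*S(1))*K = ((-2)²*(-48))*27 = (4*(-48))*27 = -192*27 = -5184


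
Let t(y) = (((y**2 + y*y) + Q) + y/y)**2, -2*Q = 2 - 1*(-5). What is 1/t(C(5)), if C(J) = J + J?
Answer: 4/156025 ≈ 2.5637e-5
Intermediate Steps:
C(J) = 2*J
Q = -7/2 (Q = -(2 - 1*(-5))/2 = -(2 + 5)/2 = -1/2*7 = -7/2 ≈ -3.5000)
t(y) = (-5/2 + 2*y**2)**2 (t(y) = (((y**2 + y*y) - 7/2) + y/y)**2 = (((y**2 + y**2) - 7/2) + 1)**2 = ((2*y**2 - 7/2) + 1)**2 = ((-7/2 + 2*y**2) + 1)**2 = (-5/2 + 2*y**2)**2)
1/t(C(5)) = 1/((-5 + 4*(2*5)**2)**2/4) = 1/((-5 + 4*10**2)**2/4) = 1/((-5 + 4*100)**2/4) = 1/((-5 + 400)**2/4) = 1/((1/4)*395**2) = 1/((1/4)*156025) = 1/(156025/4) = 4/156025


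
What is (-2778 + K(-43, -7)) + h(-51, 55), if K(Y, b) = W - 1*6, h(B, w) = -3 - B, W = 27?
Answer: -2709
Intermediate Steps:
K(Y, b) = 21 (K(Y, b) = 27 - 1*6 = 27 - 6 = 21)
(-2778 + K(-43, -7)) + h(-51, 55) = (-2778 + 21) + (-3 - 1*(-51)) = -2757 + (-3 + 51) = -2757 + 48 = -2709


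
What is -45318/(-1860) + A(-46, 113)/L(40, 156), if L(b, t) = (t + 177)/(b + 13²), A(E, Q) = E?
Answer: -465191/103230 ≈ -4.5064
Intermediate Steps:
L(b, t) = (177 + t)/(169 + b) (L(b, t) = (177 + t)/(b + 169) = (177 + t)/(169 + b))
-45318/(-1860) + A(-46, 113)/L(40, 156) = -45318/(-1860) - 46*(169 + 40)/(177 + 156) = -45318*(-1/1860) - 46/(333/209) = 7553/310 - 46/((1/209)*333) = 7553/310 - 46/333/209 = 7553/310 - 46*209/333 = 7553/310 - 9614/333 = -465191/103230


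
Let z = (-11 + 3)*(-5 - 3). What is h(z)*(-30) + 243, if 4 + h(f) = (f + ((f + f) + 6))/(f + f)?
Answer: 10131/32 ≈ 316.59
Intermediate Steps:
z = 64 (z = -8*(-8) = 64)
h(f) = -4 + (6 + 3*f)/(2*f) (h(f) = -4 + (f + ((f + f) + 6))/(f + f) = -4 + (f + (2*f + 6))/((2*f)) = -4 + (f + (6 + 2*f))*(1/(2*f)) = -4 + (6 + 3*f)*(1/(2*f)) = -4 + (6 + 3*f)/(2*f))
h(z)*(-30) + 243 = (-5/2 + 3/64)*(-30) + 243 = -157/64*(-30) + 243 = 2355/32 + 243 = 10131/32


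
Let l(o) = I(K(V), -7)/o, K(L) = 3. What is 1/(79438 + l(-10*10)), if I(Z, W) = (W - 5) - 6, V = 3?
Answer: 50/3971909 ≈ 1.2588e-5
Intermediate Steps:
I(Z, W) = -11 + W (I(Z, W) = (-5 + W) - 6 = -11 + W)
l(o) = -18/o (l(o) = (-11 - 7)/o = -18/o)
1/(79438 + l(-10*10)) = 1/(79438 - 18/((-10*10))) = 1/(79438 - 18/(-100)) = 1/(79438 - 18*(-1/100)) = 1/(79438 + 9/50) = 1/(3971909/50) = 50/3971909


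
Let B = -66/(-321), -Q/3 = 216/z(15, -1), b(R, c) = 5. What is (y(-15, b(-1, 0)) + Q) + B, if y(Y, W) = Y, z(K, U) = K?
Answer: -31027/535 ≈ -57.994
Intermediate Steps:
Q = -216/5 (Q = -648/15 = -3*72/5 = -216/5 ≈ -43.200)
B = 22/107 (B = -66*(-1/321) = 22/107 ≈ 0.20561)
(y(-15, b(-1, 0)) + Q) + B = (-15 - 216/5) + 22/107 = -291/5 + 22/107 = -31027/535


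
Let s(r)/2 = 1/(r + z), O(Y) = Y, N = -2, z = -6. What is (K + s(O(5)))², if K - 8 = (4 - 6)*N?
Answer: 100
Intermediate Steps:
s(r) = 2/(-6 + r) (s(r) = 2/(r - 6) = 2/(-6 + r))
K = 12 (K = 8 + (4 - 6)*(-2) = 8 - 2*(-2) = 8 + 4 = 12)
(K + s(O(5)))² = (12 + 2/(-6 + 5))² = (12 + 2/(-1))² = (12 + 2*(-1))² = (12 - 2)² = 10² = 100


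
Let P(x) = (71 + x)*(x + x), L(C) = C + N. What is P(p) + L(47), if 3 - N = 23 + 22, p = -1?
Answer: -135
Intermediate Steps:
N = -42 (N = 3 - (23 + 22) = 3 - 1*45 = 3 - 45 = -42)
L(C) = -42 + C (L(C) = C - 42 = -42 + C)
P(x) = 2*x*(71 + x) (P(x) = (71 + x)*(2*x) = 2*x*(71 + x))
P(p) + L(47) = 2*(-1)*(71 - 1) + (-42 + 47) = 2*(-1)*70 + 5 = -140 + 5 = -135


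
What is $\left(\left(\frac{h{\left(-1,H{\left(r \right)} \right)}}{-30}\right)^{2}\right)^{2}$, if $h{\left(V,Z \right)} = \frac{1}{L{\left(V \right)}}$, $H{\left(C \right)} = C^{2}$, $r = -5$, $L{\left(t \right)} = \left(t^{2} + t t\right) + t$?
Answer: $\frac{1}{810000} \approx 1.2346 \cdot 10^{-6}$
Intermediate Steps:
$L{\left(t \right)} = t + 2 t^{2}$ ($L{\left(t \right)} = \left(t^{2} + t^{2}\right) + t = 2 t^{2} + t = t + 2 t^{2}$)
$h{\left(V,Z \right)} = \frac{1}{V \left(1 + 2 V\right)}$
$\left(\left(\frac{h{\left(-1,H{\left(r \right)} \right)}}{-30}\right)^{2}\right)^{2} = \left(\left(\frac{\frac{1}{-1} \frac{1}{1 + 2 \left(-1\right)}}{-30}\right)^{2}\right)^{2} = \left(\left(- \frac{1}{1 - 2} \left(- \frac{1}{30}\right)\right)^{2}\right)^{2} = \left(\left(- \frac{1}{-1} \left(- \frac{1}{30}\right)\right)^{2}\right)^{2} = \left(\left(\left(-1\right) \left(-1\right) \left(- \frac{1}{30}\right)\right)^{2}\right)^{2} = \left(\left(1 \left(- \frac{1}{30}\right)\right)^{2}\right)^{2} = \left(\left(- \frac{1}{30}\right)^{2}\right)^{2} = \left(\frac{1}{900}\right)^{2} = \frac{1}{810000}$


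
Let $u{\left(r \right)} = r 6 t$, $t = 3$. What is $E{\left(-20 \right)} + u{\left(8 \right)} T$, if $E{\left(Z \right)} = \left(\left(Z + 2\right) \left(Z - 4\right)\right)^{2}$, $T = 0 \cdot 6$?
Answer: $186624$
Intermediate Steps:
$T = 0$
$E{\left(Z \right)} = \left(-4 + Z\right)^{2} \left(2 + Z\right)^{2}$ ($E{\left(Z \right)} = \left(\left(2 + Z\right) \left(-4 + Z\right)\right)^{2} = \left(\left(-4 + Z\right) \left(2 + Z\right)\right)^{2} = \left(-4 + Z\right)^{2} \left(2 + Z\right)^{2}$)
$u{\left(r \right)} = 18 r$ ($u{\left(r \right)} = r 6 \cdot 3 = 6 r 3 = 18 r$)
$E{\left(-20 \right)} + u{\left(8 \right)} T = \left(-4 - 20\right)^{2} \left(2 - 20\right)^{2} + 18 \cdot 8 \cdot 0 = \left(-24\right)^{2} \left(-18\right)^{2} + 144 \cdot 0 = 576 \cdot 324 + 0 = 186624 + 0 = 186624$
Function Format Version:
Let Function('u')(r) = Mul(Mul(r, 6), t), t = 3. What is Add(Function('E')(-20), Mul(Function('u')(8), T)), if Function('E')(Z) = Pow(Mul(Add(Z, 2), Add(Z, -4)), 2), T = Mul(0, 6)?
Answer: 186624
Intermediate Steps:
T = 0
Function('E')(Z) = Mul(Pow(Add(-4, Z), 2), Pow(Add(2, Z), 2)) (Function('E')(Z) = Pow(Mul(Add(2, Z), Add(-4, Z)), 2) = Pow(Mul(Add(-4, Z), Add(2, Z)), 2) = Mul(Pow(Add(-4, Z), 2), Pow(Add(2, Z), 2)))
Function('u')(r) = Mul(18, r) (Function('u')(r) = Mul(Mul(r, 6), 3) = Mul(Mul(6, r), 3) = Mul(18, r))
Add(Function('E')(-20), Mul(Function('u')(8), T)) = Add(Mul(Pow(Add(-4, -20), 2), Pow(Add(2, -20), 2)), Mul(Mul(18, 8), 0)) = Add(Mul(Pow(-24, 2), Pow(-18, 2)), Mul(144, 0)) = Add(Mul(576, 324), 0) = Add(186624, 0) = 186624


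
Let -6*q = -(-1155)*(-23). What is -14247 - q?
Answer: -37349/2 ≈ -18675.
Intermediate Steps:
q = 8855/2 (q = -(-11)*(-35*(-23))/2 = -(-11)*805/2 = -⅙*(-26565) = 8855/2 ≈ 4427.5)
-14247 - q = -14247 - 1*8855/2 = -14247 - 8855/2 = -37349/2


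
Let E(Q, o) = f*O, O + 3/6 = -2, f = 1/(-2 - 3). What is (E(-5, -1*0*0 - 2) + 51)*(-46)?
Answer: -2369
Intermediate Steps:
f = -⅕ (f = 1/(-5) = -⅕ ≈ -0.20000)
O = -5/2 (O = -½ - 2 = -5/2 ≈ -2.5000)
E(Q, o) = ½ (E(Q, o) = -⅕*(-5/2) = ½)
(E(-5, -1*0*0 - 2) + 51)*(-46) = (½ + 51)*(-46) = (103/2)*(-46) = -2369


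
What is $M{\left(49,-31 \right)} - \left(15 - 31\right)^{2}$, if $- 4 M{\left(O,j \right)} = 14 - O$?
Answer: $- \frac{989}{4} \approx -247.25$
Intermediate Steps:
$M{\left(O,j \right)} = - \frac{7}{2} + \frac{O}{4}$ ($M{\left(O,j \right)} = - \frac{14 - O}{4} = - \frac{7}{2} + \frac{O}{4}$)
$M{\left(49,-31 \right)} - \left(15 - 31\right)^{2} = \left(- \frac{7}{2} + \frac{1}{4} \cdot 49\right) - \left(15 - 31\right)^{2} = \left(- \frac{7}{2} + \frac{49}{4}\right) - \left(-16\right)^{2} = \frac{35}{4} - 256 = - \frac{989}{4}$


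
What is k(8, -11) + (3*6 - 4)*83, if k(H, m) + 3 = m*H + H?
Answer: 1079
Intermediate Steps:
k(H, m) = -3 + H + H*m (k(H, m) = -3 + (m*H + H) = -3 + (H*m + H) = -3 + (H + H*m) = -3 + H + H*m)
k(8, -11) + (3*6 - 4)*83 = (-3 + 8 + 8*(-11)) + (3*6 - 4)*83 = (-3 + 8 - 88) + (18 - 4)*83 = -83 + 14*83 = -83 + 1162 = 1079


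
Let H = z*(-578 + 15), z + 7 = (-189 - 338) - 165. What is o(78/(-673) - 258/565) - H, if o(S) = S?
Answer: -149640694269/380245 ≈ -3.9354e+5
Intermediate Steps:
z = -699 (z = -7 + ((-189 - 338) - 165) = -7 + (-527 - 165) = -7 - 692 = -699)
H = 393537 (H = -699*(-578 + 15) = -699*(-563) = 393537)
o(78/(-673) - 258/565) - H = (78/(-673) - 258/565) - 1*393537 = (78*(-1/673) - 258*1/565) - 393537 = (-78/673 - 258/565) - 393537 = -217704/380245 - 393537 = -149640694269/380245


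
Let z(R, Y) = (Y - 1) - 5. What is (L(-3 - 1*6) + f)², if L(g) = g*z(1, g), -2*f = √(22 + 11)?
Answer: (270 - √33)²/4 ≈ 17458.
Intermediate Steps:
f = -√33/2 (f = -√(22 + 11)/2 = -√33/2 ≈ -2.8723)
z(R, Y) = -6 + Y (z(R, Y) = (-1 + Y) - 5 = -6 + Y)
L(g) = g*(-6 + g)
(L(-3 - 1*6) + f)² = ((-3 - 1*6)*(-6 + (-3 - 1*6)) - √33/2)² = ((-3 - 6)*(-6 + (-3 - 6)) - √33/2)² = (-9*(-6 - 9) - √33/2)² = (-9*(-15) - √33/2)² = (135 - √33/2)²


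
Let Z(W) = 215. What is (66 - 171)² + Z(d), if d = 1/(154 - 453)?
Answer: 11240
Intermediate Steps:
d = -1/299 (d = 1/(-299) = -1/299 ≈ -0.0033445)
(66 - 171)² + Z(d) = (66 - 171)² + 215 = (-105)² + 215 = 11025 + 215 = 11240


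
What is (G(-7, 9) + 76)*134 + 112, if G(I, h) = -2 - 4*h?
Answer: 5204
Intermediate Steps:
(G(-7, 9) + 76)*134 + 112 = ((-2 - 4*9) + 76)*134 + 112 = ((-2 - 36) + 76)*134 + 112 = (-38 + 76)*134 + 112 = 38*134 + 112 = 5092 + 112 = 5204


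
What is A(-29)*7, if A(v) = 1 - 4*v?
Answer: 819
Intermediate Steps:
A(-29)*7 = (1 - 4*(-29))*7 = (1 + 116)*7 = 117*7 = 819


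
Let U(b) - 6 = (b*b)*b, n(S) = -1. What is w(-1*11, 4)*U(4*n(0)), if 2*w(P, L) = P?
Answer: 319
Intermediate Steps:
w(P, L) = P/2
U(b) = 6 + b**3 (U(b) = 6 + (b*b)*b = 6 + b**2*b = 6 + b**3)
w(-1*11, 4)*U(4*n(0)) = ((-1*11)/2)*(6 + (4*(-1))**3) = ((1/2)*(-11))*(6 + (-4)**3) = -11*(6 - 64)/2 = -11/2*(-58) = 319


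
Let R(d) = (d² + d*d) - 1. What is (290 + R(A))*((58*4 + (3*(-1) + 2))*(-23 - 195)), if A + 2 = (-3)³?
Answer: -99255618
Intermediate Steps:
A = -29 (A = -2 + (-3)³ = -2 - 27 = -29)
R(d) = -1 + 2*d² (R(d) = (d² + d²) - 1 = 2*d² - 1 = -1 + 2*d²)
(290 + R(A))*((58*4 + (3*(-1) + 2))*(-23 - 195)) = (290 + (-1 + 2*(-29)²))*((58*4 + (3*(-1) + 2))*(-23 - 195)) = (290 + (-1 + 2*841))*((232 + (-3 + 2))*(-218)) = (290 + (-1 + 1682))*((232 - 1)*(-218)) = (290 + 1681)*(231*(-218)) = 1971*(-50358) = -99255618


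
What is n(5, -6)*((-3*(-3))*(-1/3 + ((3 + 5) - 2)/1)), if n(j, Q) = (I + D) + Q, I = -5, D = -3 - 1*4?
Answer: -918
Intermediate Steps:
D = -7 (D = -3 - 4 = -7)
n(j, Q) = -12 + Q (n(j, Q) = (-5 - 7) + Q = -12 + Q)
n(5, -6)*((-3*(-3))*(-1/3 + ((3 + 5) - 2)/1)) = (-12 - 6)*((-3*(-3))*(-1/3 + ((3 + 5) - 2)/1)) = -162*(-1*⅓ + (8 - 2)*1) = -162*(-⅓ + 6*1) = -162*(-⅓ + 6) = -162*17/3 = -18*51 = -918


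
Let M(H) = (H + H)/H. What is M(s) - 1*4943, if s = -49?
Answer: -4941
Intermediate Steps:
M(H) = 2 (M(H) = (2*H)/H = 2)
M(s) - 1*4943 = 2 - 1*4943 = 2 - 4943 = -4941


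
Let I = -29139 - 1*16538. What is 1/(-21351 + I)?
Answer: -1/67028 ≈ -1.4919e-5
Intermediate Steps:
I = -45677 (I = -29139 - 16538 = -45677)
1/(-21351 + I) = 1/(-21351 - 45677) = 1/(-67028) = -1/67028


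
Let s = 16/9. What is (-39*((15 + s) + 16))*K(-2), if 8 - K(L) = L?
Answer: -38350/3 ≈ -12783.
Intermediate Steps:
s = 16/9 (s = 16*(⅑) = 16/9 ≈ 1.7778)
K(L) = 8 - L
(-39*((15 + s) + 16))*K(-2) = (-39*((15 + 16/9) + 16))*(8 - 1*(-2)) = (-39*(151/9 + 16))*(8 + 2) = -39*295/9*10 = -3835/3*10 = -38350/3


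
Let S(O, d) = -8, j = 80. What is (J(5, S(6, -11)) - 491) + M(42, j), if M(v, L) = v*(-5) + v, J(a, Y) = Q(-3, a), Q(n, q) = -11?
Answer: -670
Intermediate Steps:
J(a, Y) = -11
M(v, L) = -4*v (M(v, L) = -5*v + v = -4*v)
(J(5, S(6, -11)) - 491) + M(42, j) = (-11 - 491) - 4*42 = -502 - 168 = -670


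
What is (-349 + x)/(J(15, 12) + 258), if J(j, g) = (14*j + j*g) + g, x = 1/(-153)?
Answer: -26699/50490 ≈ -0.52880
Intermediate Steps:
x = -1/153 ≈ -0.0065359
J(j, g) = g + 14*j + g*j (J(j, g) = (14*j + g*j) + g = g + 14*j + g*j)
(-349 + x)/(J(15, 12) + 258) = (-349 - 1/153)/((12 + 14*15 + 12*15) + 258) = -53398/(153*((12 + 210 + 180) + 258)) = -53398/(153*(402 + 258)) = -53398/153/660 = -53398/153*1/660 = -26699/50490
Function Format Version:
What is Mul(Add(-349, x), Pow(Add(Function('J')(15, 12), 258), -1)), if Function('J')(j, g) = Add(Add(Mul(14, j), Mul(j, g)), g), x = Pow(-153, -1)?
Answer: Rational(-26699, 50490) ≈ -0.52880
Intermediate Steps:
x = Rational(-1, 153) ≈ -0.0065359
Function('J')(j, g) = Add(g, Mul(14, j), Mul(g, j)) (Function('J')(j, g) = Add(Add(Mul(14, j), Mul(g, j)), g) = Add(g, Mul(14, j), Mul(g, j)))
Mul(Add(-349, x), Pow(Add(Function('J')(15, 12), 258), -1)) = Mul(Add(-349, Rational(-1, 153)), Pow(Add(Add(12, Mul(14, 15), Mul(12, 15)), 258), -1)) = Mul(Rational(-53398, 153), Pow(Add(Add(12, 210, 180), 258), -1)) = Mul(Rational(-53398, 153), Pow(Add(402, 258), -1)) = Mul(Rational(-53398, 153), Pow(660, -1)) = Mul(Rational(-53398, 153), Rational(1, 660)) = Rational(-26699, 50490)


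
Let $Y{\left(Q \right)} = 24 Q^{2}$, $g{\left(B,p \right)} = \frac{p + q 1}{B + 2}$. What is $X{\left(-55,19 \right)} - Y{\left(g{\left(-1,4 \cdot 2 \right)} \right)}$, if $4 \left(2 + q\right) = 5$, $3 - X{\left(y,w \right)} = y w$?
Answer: $- \frac{427}{2} \approx -213.5$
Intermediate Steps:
$X{\left(y,w \right)} = 3 - w y$ ($X{\left(y,w \right)} = 3 - y w = 3 - w y$)
$q = - \frac{3}{4}$ ($q = -2 + \frac{1}{4} \cdot 5 = -2 + \frac{5}{4} = - \frac{3}{4} \approx -0.75$)
$g{\left(B,p \right)} = \frac{- \frac{3}{4} + p}{2 + B}$ ($g{\left(B,p \right)} = \frac{p - \frac{3}{4}}{B + 2} = \frac{p - \frac{3}{4}}{2 + B} = \frac{- \frac{3}{4} + p}{2 + B}$)
$X{\left(-55,19 \right)} - Y{\left(g{\left(-1,4 \cdot 2 \right)} \right)} = \left(3 - 19 \left(-55\right)\right) - 24 \left(\frac{- \frac{3}{4} + 4 \cdot 2}{2 - 1}\right)^{2} = \left(3 + 1045\right) - 24 \left(\frac{- \frac{3}{4} + 8}{1}\right)^{2} = 1048 - 24 \left(1 \cdot \frac{29}{4}\right)^{2} = 1048 - 24 \left(\frac{29}{4}\right)^{2} = 1048 - 24 \cdot \frac{841}{16} = 1048 - \frac{2523}{2} = - \frac{427}{2}$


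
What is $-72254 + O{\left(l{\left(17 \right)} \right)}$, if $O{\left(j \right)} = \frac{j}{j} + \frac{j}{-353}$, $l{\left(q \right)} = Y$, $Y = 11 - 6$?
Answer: $- \frac{25505314}{353} \approx -72253.0$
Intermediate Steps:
$Y = 5$
$l{\left(q \right)} = 5$
$O{\left(j \right)} = 1 - \frac{j}{353}$ ($O{\left(j \right)} = 1 + j \left(- \frac{1}{353}\right) = 1 - \frac{j}{353}$)
$-72254 + O{\left(l{\left(17 \right)} \right)} = -72254 + \left(1 - \frac{5}{353}\right) = -72254 + \frac{348}{353} = - \frac{25505314}{353}$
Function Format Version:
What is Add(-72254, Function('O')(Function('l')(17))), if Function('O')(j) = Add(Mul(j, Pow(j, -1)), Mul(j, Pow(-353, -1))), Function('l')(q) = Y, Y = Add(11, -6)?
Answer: Rational(-25505314, 353) ≈ -72253.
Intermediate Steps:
Y = 5
Function('l')(q) = 5
Function('O')(j) = Add(1, Mul(Rational(-1, 353), j)) (Function('O')(j) = Add(1, Mul(j, Rational(-1, 353))) = Add(1, Mul(Rational(-1, 353), j)))
Add(-72254, Function('O')(Function('l')(17))) = Add(-72254, Add(1, Mul(Rational(-1, 353), 5))) = Add(-72254, Add(1, Rational(-5, 353))) = Add(-72254, Rational(348, 353)) = Rational(-25505314, 353)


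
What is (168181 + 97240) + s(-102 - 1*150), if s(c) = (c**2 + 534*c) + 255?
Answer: 194612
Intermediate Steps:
s(c) = 255 + c**2 + 534*c
(168181 + 97240) + s(-102 - 1*150) = (168181 + 97240) + (255 + (-102 - 1*150)**2 + 534*(-102 - 1*150)) = 265421 + (255 + (-102 - 150)**2 + 534*(-102 - 150)) = 265421 + (255 + (-252)**2 + 534*(-252)) = 265421 + (255 + 63504 - 134568) = 265421 - 70809 = 194612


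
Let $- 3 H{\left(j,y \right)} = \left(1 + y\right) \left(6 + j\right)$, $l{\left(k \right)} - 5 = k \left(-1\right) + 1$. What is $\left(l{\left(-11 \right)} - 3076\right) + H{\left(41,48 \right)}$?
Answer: $- \frac{11480}{3} \approx -3826.7$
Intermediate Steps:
$l{\left(k \right)} = 6 - k$ ($l{\left(k \right)} = 5 + \left(k \left(-1\right) + 1\right) = 5 - \left(-1 + k\right) = 6 - k$)
$H{\left(j,y \right)} = - \frac{\left(1 + y\right) \left(6 + j\right)}{3}$
$\left(l{\left(-11 \right)} - 3076\right) + H{\left(41,48 \right)} = \left(\left(6 - -11\right) - 3076\right) - \left(\frac{335}{3} + 656\right) = \left(\left(6 + 11\right) - 3076\right) - \frac{2303}{3} = \left(17 - 3076\right) - \frac{2303}{3} = -3059 - \frac{2303}{3} = - \frac{11480}{3}$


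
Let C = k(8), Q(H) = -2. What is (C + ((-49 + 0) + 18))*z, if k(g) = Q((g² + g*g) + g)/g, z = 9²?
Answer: -10125/4 ≈ -2531.3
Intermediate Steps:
z = 81
k(g) = -2/g
C = -¼ (C = -2/8 = -2*⅛ = -¼ ≈ -0.25000)
(C + ((-49 + 0) + 18))*z = (-¼ + ((-49 + 0) + 18))*81 = (-¼ + (-49 + 18))*81 = (-¼ - 31)*81 = -125/4*81 = -10125/4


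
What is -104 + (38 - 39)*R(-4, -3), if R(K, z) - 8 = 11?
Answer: -123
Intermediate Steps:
R(K, z) = 19 (R(K, z) = 8 + 11 = 19)
-104 + (38 - 39)*R(-4, -3) = -104 + (38 - 39)*19 = -104 - 1*19 = -104 - 19 = -123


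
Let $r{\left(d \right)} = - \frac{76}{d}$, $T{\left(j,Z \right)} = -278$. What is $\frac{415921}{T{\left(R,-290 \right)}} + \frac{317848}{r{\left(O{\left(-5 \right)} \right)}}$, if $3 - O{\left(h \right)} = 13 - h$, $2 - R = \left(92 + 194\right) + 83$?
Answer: $\frac{323454041}{5282} \approx 61237.0$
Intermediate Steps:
$R = -367$ ($R = 2 - \left(\left(92 + 194\right) + 83\right) = 2 - \left(286 + 83\right) = 2 - 369 = -367$)
$O{\left(h \right)} = -10 + h$ ($O{\left(h \right)} = 3 - \left(13 - h\right) = 3 + \left(-13 + h\right) = -10 + h$)
$\frac{415921}{T{\left(R,-290 \right)}} + \frac{317848}{r{\left(O{\left(-5 \right)} \right)}} = \frac{415921}{-278} + \frac{317848}{\left(-76\right) \frac{1}{-10 - 5}} = 415921 \left(- \frac{1}{278}\right) + \frac{317848}{\left(-76\right) \frac{1}{-15}} = - \frac{415921}{278} + \frac{317848}{\left(-76\right) \left(- \frac{1}{15}\right)} = - \frac{415921}{278} + \frac{317848}{\frac{76}{15}} = - \frac{415921}{278} + 317848 \cdot \frac{15}{76} = - \frac{415921}{278} + \frac{1191930}{19} = \frac{323454041}{5282}$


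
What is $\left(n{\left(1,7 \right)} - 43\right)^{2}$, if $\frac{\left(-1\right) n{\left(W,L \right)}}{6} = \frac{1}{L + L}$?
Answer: $\frac{92416}{49} \approx 1886.0$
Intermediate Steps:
$n{\left(W,L \right)} = - \frac{3}{L}$ ($n{\left(W,L \right)} = - \frac{6}{L + L} = - \frac{6}{2 L} = - 6 \frac{1}{2 L} = - \frac{3}{L}$)
$\left(n{\left(1,7 \right)} - 43\right)^{2} = \left(- \frac{3}{7} - 43\right)^{2} = \left(- \frac{304}{7}\right)^{2} = \frac{92416}{49}$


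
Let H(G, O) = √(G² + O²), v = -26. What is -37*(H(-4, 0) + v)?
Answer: 814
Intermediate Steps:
-37*(H(-4, 0) + v) = -37*(√((-4)² + 0²) - 26) = -37*(√(16 + 0) - 26) = -37*(√16 - 26) = -37*(4 - 26) = -37*(-22) = 814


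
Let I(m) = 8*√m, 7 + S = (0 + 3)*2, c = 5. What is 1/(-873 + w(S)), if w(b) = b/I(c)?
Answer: -279360/243881279 + 8*√5/243881279 ≈ -0.0011454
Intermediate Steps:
S = -1 (S = -7 + (0 + 3)*2 = -7 + 3*2 = -7 + 6 = -1)
w(b) = b*√5/40 (w(b) = b/((8*√5)) = b*(√5/40) = b*√5/40)
1/(-873 + w(S)) = 1/(-873 + (1/40)*(-1)*√5) = 1/(-873 - √5/40)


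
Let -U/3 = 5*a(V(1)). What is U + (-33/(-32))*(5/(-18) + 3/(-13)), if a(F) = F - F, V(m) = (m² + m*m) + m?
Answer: -1309/2496 ≈ -0.52444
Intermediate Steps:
V(m) = m + 2*m² (V(m) = (m² + m²) + m = 2*m² + m = m + 2*m²)
a(F) = 0
U = 0 (U = -15*0 = -3*0 = 0)
U + (-33/(-32))*(5/(-18) + 3/(-13)) = 0 + (-33/(-32))*(5/(-18) + 3/(-13)) = 0 + (-33*(-1/32))*(5*(-1/18) + 3*(-1/13)) = 0 + 33*(-5/18 - 3/13)/32 = 0 + (33/32)*(-119/234) = 0 - 1309/2496 = -1309/2496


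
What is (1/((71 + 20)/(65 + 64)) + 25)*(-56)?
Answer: -19232/13 ≈ -1479.4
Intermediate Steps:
(1/((71 + 20)/(65 + 64)) + 25)*(-56) = (1/(91/129) + 25)*(-56) = (129/91 + 25)*(-56) = (2404/91)*(-56) = -19232/13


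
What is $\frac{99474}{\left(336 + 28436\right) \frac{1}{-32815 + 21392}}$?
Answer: $- \frac{568145751}{14386} \approx -39493.0$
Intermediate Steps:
$\frac{99474}{\left(336 + 28436\right) \frac{1}{-32815 + 21392}} = \frac{99474}{28772 \frac{1}{-11423}} = \frac{99474}{28772 \left(- \frac{1}{11423}\right)} = \frac{99474}{- \frac{28772}{11423}} = 99474 \left(- \frac{11423}{28772}\right) = - \frac{568145751}{14386}$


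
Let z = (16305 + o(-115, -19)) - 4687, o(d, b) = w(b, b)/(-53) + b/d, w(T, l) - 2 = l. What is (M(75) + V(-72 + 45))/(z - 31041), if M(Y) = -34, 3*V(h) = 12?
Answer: 182850/118380223 ≈ 0.0015446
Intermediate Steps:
V(h) = 4 (V(h) = (1/3)*12 = 4)
w(T, l) = 2 + l
o(d, b) = -2/53 - b/53 + b/d (o(d, b) = (2 + b)/(-53) + b/d = (2 + b)*(-1/53) + b/d = (-2/53 - b/53) + b/d = -2/53 - b/53 + b/d)
z = 70814672/6095 (z = (16305 + (-19 - 1/53*(-115)*(2 - 19))/(-115)) - 4687 = (16305 - (-19 - 1/53*(-115)*(-17))/115) - 4687 = (16305 - (-19 - 1955/53)/115) - 4687 = (16305 - 1/115*(-2962/53)) - 4687 = (16305 + 2962/6095) - 4687 = 99381937/6095 - 4687 = 70814672/6095 ≈ 11618.)
(M(75) + V(-72 + 45))/(z - 31041) = (-34 + 4)/(70814672/6095 - 31041) = -30/(-118380223/6095) = -30*(-6095/118380223) = 182850/118380223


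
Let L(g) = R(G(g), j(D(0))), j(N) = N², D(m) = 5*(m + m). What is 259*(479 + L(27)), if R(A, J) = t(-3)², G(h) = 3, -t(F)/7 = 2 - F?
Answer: 441336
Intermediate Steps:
D(m) = 10*m (D(m) = 5*(2*m) = 10*m)
t(F) = -14 + 7*F (t(F) = -7*(2 - F) = -14 + 7*F)
R(A, J) = 1225 (R(A, J) = (-14 + 7*(-3))² = (-14 - 21)² = (-35)² = 1225)
L(g) = 1225
259*(479 + L(27)) = 259*(479 + 1225) = 259*1704 = 441336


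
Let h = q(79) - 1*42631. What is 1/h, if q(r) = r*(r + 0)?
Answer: -1/36390 ≈ -2.7480e-5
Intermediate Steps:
q(r) = r² (q(r) = r*r = r²)
h = -36390 (h = 79² - 1*42631 = 6241 - 42631 = -36390)
1/h = 1/(-36390) = -1/36390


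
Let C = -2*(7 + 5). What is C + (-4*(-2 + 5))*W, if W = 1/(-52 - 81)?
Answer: -3180/133 ≈ -23.910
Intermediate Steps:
C = -24 (C = -2*12 = -24)
W = -1/133 (W = 1/(-133) = -1/133 ≈ -0.0075188)
C + (-4*(-2 + 5))*W = -24 - 4*(-2 + 5)*(-1/133) = -24 - 4*3*(-1/133) = -24 - 12*(-1/133) = -24 + 12/133 = -3180/133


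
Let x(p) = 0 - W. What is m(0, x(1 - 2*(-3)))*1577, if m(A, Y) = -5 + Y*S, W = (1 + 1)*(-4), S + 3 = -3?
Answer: -83581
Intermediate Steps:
S = -6 (S = -3 - 3 = -6)
W = -8 (W = 2*(-4) = -8)
x(p) = 8 (x(p) = 0 - 1*(-8) = 0 + 8 = 8)
m(A, Y) = -5 - 6*Y (m(A, Y) = -5 + Y*(-6) = -5 - 6*Y)
m(0, x(1 - 2*(-3)))*1577 = (-5 - 6*8)*1577 = (-5 - 48)*1577 = -53*1577 = -83581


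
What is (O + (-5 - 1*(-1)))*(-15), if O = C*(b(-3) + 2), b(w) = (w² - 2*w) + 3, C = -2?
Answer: 660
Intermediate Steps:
b(w) = 3 + w² - 2*w
O = -40 (O = -2*((3 + (-3)² - 2*(-3)) + 2) = -2*((3 + 9 + 6) + 2) = -2*(18 + 2) = -2*20 = -40)
(O + (-5 - 1*(-1)))*(-15) = (-40 + (-5 - 1*(-1)))*(-15) = (-40 + (-5 + 1))*(-15) = (-40 - 4)*(-15) = -44*(-15) = 660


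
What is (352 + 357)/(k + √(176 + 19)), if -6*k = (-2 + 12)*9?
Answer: -709/2 - 709*√195/30 ≈ -684.52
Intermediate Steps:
k = -15 (k = -(-2 + 12)*9/6 = -5*9/3 = -⅙*90 = -15)
(352 + 357)/(k + √(176 + 19)) = (352 + 357)/(-15 + √(176 + 19)) = 709/(-15 + √195)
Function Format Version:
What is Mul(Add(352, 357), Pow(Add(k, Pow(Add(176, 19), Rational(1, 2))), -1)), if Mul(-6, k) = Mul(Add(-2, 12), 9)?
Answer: Add(Rational(-709, 2), Mul(Rational(-709, 30), Pow(195, Rational(1, 2)))) ≈ -684.52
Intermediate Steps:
k = -15 (k = Mul(Rational(-1, 6), Mul(Add(-2, 12), 9)) = Mul(Rational(-1, 6), Mul(10, 9)) = Mul(Rational(-1, 6), 90) = -15)
Mul(Add(352, 357), Pow(Add(k, Pow(Add(176, 19), Rational(1, 2))), -1)) = Mul(Add(352, 357), Pow(Add(-15, Pow(Add(176, 19), Rational(1, 2))), -1)) = Mul(709, Pow(Add(-15, Pow(195, Rational(1, 2))), -1))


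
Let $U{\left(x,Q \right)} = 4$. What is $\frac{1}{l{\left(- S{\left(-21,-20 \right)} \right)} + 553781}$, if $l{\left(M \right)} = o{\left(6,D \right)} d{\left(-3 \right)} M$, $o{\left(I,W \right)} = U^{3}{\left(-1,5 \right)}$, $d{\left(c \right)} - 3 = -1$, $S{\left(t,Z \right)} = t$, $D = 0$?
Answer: $\frac{1}{556469} \approx 1.797 \cdot 10^{-6}$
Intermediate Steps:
$d{\left(c \right)} = 2$ ($d{\left(c \right)} = 3 - 1 = 2$)
$o{\left(I,W \right)} = 64$ ($o{\left(I,W \right)} = 4^{3} = 64$)
$l{\left(M \right)} = 128 M$ ($l{\left(M \right)} = 64 \cdot 2 M = 128 M$)
$\frac{1}{l{\left(- S{\left(-21,-20 \right)} \right)} + 553781} = \frac{1}{128 \left(\left(-1\right) \left(-21\right)\right) + 553781} = \frac{1}{128 \cdot 21 + 553781} = \frac{1}{2688 + 553781} = \frac{1}{556469}$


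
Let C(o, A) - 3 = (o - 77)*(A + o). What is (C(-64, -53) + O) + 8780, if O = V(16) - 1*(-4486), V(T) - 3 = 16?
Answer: 29785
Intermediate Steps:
C(o, A) = 3 + (-77 + o)*(A + o) (C(o, A) = 3 + (o - 77)*(A + o) = 3 + (-77 + o)*(A + o))
V(T) = 19 (V(T) = 3 + 16 = 19)
O = 4505 (O = 19 - 1*(-4486) = 19 + 4486 = 4505)
(C(-64, -53) + O) + 8780 = ((3 + (-64)² - 77*(-53) - 77*(-64) - 53*(-64)) + 4505) + 8780 = ((3 + 4096 + 4081 + 4928 + 3392) + 4505) + 8780 = (16500 + 4505) + 8780 = 21005 + 8780 = 29785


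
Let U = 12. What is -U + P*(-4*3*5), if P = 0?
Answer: -12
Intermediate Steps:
-U + P*(-4*3*5) = -1*12 + 0*(-4*3*5) = -12 + 0*(-12*5) = -12 + 0*(-60) = -12 + 0 = -12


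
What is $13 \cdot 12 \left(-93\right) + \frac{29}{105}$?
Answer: $- \frac{1523311}{105} \approx -14508.0$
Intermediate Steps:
$13 \cdot 12 \left(-93\right) + \frac{29}{105} = 156 \left(-93\right) + 29 \cdot \frac{1}{105} = -14508 + \frac{29}{105} = - \frac{1523311}{105}$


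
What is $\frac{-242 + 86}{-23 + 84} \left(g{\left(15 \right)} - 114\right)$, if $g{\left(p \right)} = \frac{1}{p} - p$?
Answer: $\frac{100568}{305} \approx 329.73$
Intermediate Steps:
$\frac{-242 + 86}{-23 + 84} \left(g{\left(15 \right)} - 114\right) = \frac{-242 + 86}{-23 + 84} \left(\left(\frac{1}{15} - 15\right) - 114\right) = - \frac{156}{61} \left(\left(\frac{1}{15} - 15\right) - 114\right) = \left(-156\right) \frac{1}{61} \left(- \frac{224}{15} - 114\right) = \left(- \frac{156}{61}\right) \left(- \frac{1934}{15}\right) = \frac{100568}{305}$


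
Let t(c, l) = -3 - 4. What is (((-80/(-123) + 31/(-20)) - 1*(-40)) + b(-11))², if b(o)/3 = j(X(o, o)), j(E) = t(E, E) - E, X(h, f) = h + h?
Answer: 42802230769/6051600 ≈ 7072.9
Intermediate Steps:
t(c, l) = -7
X(h, f) = 2*h
j(E) = -7 - E
b(o) = -21 - 6*o (b(o) = 3*(-7 - 2*o) = -21 - 6*o)
(((-80/(-123) + 31/(-20)) - 1*(-40)) + b(-11))² = (((-80/(-123) + 31/(-20)) - 1*(-40)) + (-21 - 6*(-11)))² = (((-80*(-1/123) + 31*(-1/20)) + 40) + (-21 + 66))² = (((80/123 - 31/20) + 40) + 45)² = ((-2213/2460 + 40) + 45)² = (96187/2460 + 45)² = (206887/2460)² = 42802230769/6051600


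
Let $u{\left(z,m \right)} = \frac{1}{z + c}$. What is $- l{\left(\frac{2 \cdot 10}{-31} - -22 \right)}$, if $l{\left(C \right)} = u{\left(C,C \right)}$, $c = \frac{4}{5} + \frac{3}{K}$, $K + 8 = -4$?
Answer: $- \frac{620}{13581} \approx -0.045652$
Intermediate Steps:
$K = -12$ ($K = -8 - 4 = -12$)
$c = \frac{11}{20}$ ($c = \frac{4}{5} + \frac{3}{-12} = 4 \cdot \frac{1}{5} + 3 \left(- \frac{1}{12}\right) = \frac{4}{5} - \frac{1}{4} = \frac{11}{20} \approx 0.55$)
$u{\left(z,m \right)} = \frac{1}{\frac{11}{20} + z}$ ($u{\left(z,m \right)} = \frac{1}{z + \frac{11}{20}} = \frac{1}{\frac{11}{20} + z}$)
$l{\left(C \right)} = \frac{20}{11 + 20 C}$
$- l{\left(\frac{2 \cdot 10}{-31} - -22 \right)} = - \frac{20}{11 + 20 \left(\frac{2 \cdot 10}{-31} - -22\right)} = - \frac{20}{11 + 20 \left(20 \left(- \frac{1}{31}\right) + 22\right)} = - \frac{20}{11 + 20 \left(- \frac{20}{31} + 22\right)} = - \frac{20}{11 + 20 \cdot \frac{662}{31}} = - \frac{20}{11 + \frac{13240}{31}} = - \frac{20}{\frac{13581}{31}} = - \frac{20 \cdot 31}{13581} = \left(-1\right) \frac{620}{13581} = - \frac{620}{13581}$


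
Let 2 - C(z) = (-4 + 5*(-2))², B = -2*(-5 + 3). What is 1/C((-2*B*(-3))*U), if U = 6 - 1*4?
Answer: -1/194 ≈ -0.0051546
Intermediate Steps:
B = 4 (B = -2*(-2) = 4)
U = 2 (U = 6 - 4 = 2)
C(z) = -194 (C(z) = 2 - (-4 + 5*(-2))² = 2 - (-4 - 10)² = 2 - 1*(-14)² = 2 - 1*196 = 2 - 196 = -194)
1/C((-2*B*(-3))*U) = 1/(-194) = -1/194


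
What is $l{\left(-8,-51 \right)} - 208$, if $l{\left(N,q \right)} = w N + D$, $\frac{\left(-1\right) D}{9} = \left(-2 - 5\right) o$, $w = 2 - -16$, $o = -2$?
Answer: $-478$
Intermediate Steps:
$w = 18$ ($w = 2 + 16 = 18$)
$D = -126$ ($D = - 9 \left(-2 - 5\right) \left(-2\right) = - 9 \left(\left(-7\right) \left(-2\right)\right) = \left(-9\right) 14 = -126$)
$l{\left(N,q \right)} = -126 + 18 N$ ($l{\left(N,q \right)} = 18 N - 126 = -126 + 18 N$)
$l{\left(-8,-51 \right)} - 208 = \left(-126 + 18 \left(-8\right)\right) - 208 = \left(-126 - 144\right) - 208 = -270 - 208 = -478$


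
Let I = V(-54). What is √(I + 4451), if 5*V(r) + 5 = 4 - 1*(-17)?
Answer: √111355/5 ≈ 66.740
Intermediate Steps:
V(r) = 16/5 (V(r) = -1 + (4 - 1*(-17))/5 = -1 + (4 + 17)/5 = -1 + (⅕)*21 = -1 + 21/5 = 16/5)
I = 16/5 ≈ 3.2000
√(I + 4451) = √(16/5 + 4451) = √(22271/5) = √111355/5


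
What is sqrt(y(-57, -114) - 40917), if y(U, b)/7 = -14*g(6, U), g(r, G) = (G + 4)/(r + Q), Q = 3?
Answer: I*sqrt(363059)/3 ≈ 200.85*I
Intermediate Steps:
g(r, G) = (4 + G)/(3 + r) (g(r, G) = (G + 4)/(r + 3) = (4 + G)/(3 + r))
y(U, b) = -392/9 - 98*U/9 (y(U, b) = 7*(-14*(4 + U)/(3 + 6)) = 7*(-14*(4 + U)/9) = 7*(-14*(4/9 + U/9)) = 7*(-56/9 - 14*U/9) = -392/9 - 98*U/9)
sqrt(y(-57, -114) - 40917) = sqrt((-392/9 - 98/9*(-57)) - 40917) = sqrt((-392/9 + 1862/3) - 40917) = sqrt(5194/9 - 40917) = sqrt(-363059/9) = I*sqrt(363059)/3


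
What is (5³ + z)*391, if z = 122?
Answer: 96577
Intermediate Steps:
(5³ + z)*391 = (5³ + 122)*391 = (125 + 122)*391 = 247*391 = 96577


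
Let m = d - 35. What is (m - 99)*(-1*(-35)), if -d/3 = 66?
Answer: -11620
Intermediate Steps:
d = -198 (d = -3*66 = -198)
m = -233 (m = -198 - 35 = -233)
(m - 99)*(-1*(-35)) = (-233 - 99)*(-1*(-35)) = -332*35 = -11620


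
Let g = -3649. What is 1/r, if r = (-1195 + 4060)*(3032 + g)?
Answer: -1/1767705 ≈ -5.6571e-7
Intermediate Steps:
r = -1767705 (r = (-1195 + 4060)*(3032 - 3649) = 2865*(-617) = -1767705)
1/r = 1/(-1767705) = -1/1767705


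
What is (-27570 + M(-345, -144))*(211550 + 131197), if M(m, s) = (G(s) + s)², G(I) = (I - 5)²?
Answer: 166740821526213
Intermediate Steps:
G(I) = (-5 + I)²
M(m, s) = (s + (-5 + s)²)² (M(m, s) = ((-5 + s)² + s)² = (s + (-5 + s)²)²)
(-27570 + M(-345, -144))*(211550 + 131197) = (-27570 + (-144 + (-5 - 144)²)²)*(211550 + 131197) = (-27570 + (-144 + (-149)²)²)*342747 = (-27570 + (-144 + 22201)²)*342747 = (-27570 + 22057²)*342747 = (-27570 + 486511249)*342747 = 486483679*342747 = 166740821526213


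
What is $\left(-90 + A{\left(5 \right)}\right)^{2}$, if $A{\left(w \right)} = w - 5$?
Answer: $8100$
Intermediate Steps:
$A{\left(w \right)} = -5 + w$ ($A{\left(w \right)} = w - 5 = -5 + w$)
$\left(-90 + A{\left(5 \right)}\right)^{2} = \left(-90 + \left(-5 + 5\right)\right)^{2} = \left(-90 + 0\right)^{2} = \left(-90\right)^{2} = 8100$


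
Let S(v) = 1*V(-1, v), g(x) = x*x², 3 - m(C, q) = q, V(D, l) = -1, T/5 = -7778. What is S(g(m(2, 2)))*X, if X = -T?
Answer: -38890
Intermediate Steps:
T = -38890 (T = 5*(-7778) = -38890)
m(C, q) = 3 - q
g(x) = x³
S(v) = -1 (S(v) = 1*(-1) = -1)
X = 38890 (X = -1*(-38890) = 38890)
S(g(m(2, 2)))*X = -1*38890 = -38890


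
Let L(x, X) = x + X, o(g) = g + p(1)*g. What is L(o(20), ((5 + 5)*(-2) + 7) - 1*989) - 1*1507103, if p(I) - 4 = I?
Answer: -1507985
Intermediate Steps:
p(I) = 4 + I
o(g) = 6*g (o(g) = g + (4 + 1)*g = g + 5*g = 6*g)
L(x, X) = X + x
L(o(20), ((5 + 5)*(-2) + 7) - 1*989) - 1*1507103 = ((((5 + 5)*(-2) + 7) - 1*989) + 6*20) - 1*1507103 = (((10*(-2) + 7) - 989) + 120) - 1507103 = (((-20 + 7) - 989) + 120) - 1507103 = ((-13 - 989) + 120) - 1507103 = (-1002 + 120) - 1507103 = -882 - 1507103 = -1507985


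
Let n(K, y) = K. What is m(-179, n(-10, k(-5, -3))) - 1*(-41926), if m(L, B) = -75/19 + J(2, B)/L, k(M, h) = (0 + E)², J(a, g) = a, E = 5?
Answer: 142576863/3401 ≈ 41922.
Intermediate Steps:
k(M, h) = 25 (k(M, h) = (0 + 5)² = 5² = 25)
m(L, B) = -75/19 + 2/L
m(-179, n(-10, k(-5, -3))) - 1*(-41926) = (-75/19 + 2/(-179)) - 1*(-41926) = (-75/19 + 2*(-1/179)) + 41926 = (-75/19 - 2/179) + 41926 = -13463/3401 + 41926 = 142576863/3401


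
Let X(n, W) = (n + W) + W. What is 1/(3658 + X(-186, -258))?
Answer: 1/2956 ≈ 0.00033830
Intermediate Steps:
X(n, W) = n + 2*W (X(n, W) = (W + n) + W = n + 2*W)
1/(3658 + X(-186, -258)) = 1/(3658 + (-186 + 2*(-258))) = 1/(3658 + (-186 - 516)) = 1/(3658 - 702) = 1/2956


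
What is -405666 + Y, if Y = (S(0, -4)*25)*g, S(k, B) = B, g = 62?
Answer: -411866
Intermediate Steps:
Y = -6200 (Y = -4*25*62 = -100*62 = -6200)
-405666 + Y = -405666 - 6200 = -411866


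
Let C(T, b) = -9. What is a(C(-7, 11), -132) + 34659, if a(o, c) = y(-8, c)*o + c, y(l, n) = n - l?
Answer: 35643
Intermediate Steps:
a(o, c) = c + o*(8 + c) (a(o, c) = (c - 1*(-8))*o + c = (c + 8)*o + c = (8 + c)*o + c = o*(8 + c) + c = c + o*(8 + c))
a(C(-7, 11), -132) + 34659 = (-132 - 9*(8 - 132)) + 34659 = (-132 - 9*(-124)) + 34659 = (-132 + 1116) + 34659 = 984 + 34659 = 35643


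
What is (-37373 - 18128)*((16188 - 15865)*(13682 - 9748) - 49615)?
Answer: -67770439567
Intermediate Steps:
(-37373 - 18128)*((16188 - 15865)*(13682 - 9748) - 49615) = -55501*(323*3934 - 49615) = -55501*(1270682 - 49615) = -55501*1221067 = -67770439567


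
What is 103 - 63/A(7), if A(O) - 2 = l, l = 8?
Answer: 967/10 ≈ 96.700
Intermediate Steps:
A(O) = 10 (A(O) = 2 + 8 = 10)
103 - 63/A(7) = 103 - 63/10 = 967/10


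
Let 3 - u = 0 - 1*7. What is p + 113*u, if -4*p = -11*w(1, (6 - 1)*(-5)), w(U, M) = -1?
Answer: 4509/4 ≈ 1127.3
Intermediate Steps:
p = -11/4 (p = -(-11)*(-1)/4 = -¼*11 = -11/4 ≈ -2.7500)
u = 10 (u = 3 - (0 - 1*7) = 3 - (0 - 7) = 3 - 1*(-7) = 3 + 7 = 10)
p + 113*u = -11/4 + 113*10 = -11/4 + 1130 = 4509/4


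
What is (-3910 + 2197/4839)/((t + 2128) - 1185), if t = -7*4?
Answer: -18918293/4427685 ≈ -4.2727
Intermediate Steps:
t = -28
(-3910 + 2197/4839)/((t + 2128) - 1185) = (-3910 + 2197/4839)/((-28 + 2128) - 1185) = (-3910 + 2197*(1/4839))/(2100 - 1185) = (-3910 + 2197/4839)/915 = -18918293/4839*1/915 = -18918293/4427685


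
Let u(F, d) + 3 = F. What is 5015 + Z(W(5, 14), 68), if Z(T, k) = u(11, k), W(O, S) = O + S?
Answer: 5023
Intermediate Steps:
u(F, d) = -3 + F
Z(T, k) = 8 (Z(T, k) = -3 + 11 = 8)
5015 + Z(W(5, 14), 68) = 5015 + 8 = 5023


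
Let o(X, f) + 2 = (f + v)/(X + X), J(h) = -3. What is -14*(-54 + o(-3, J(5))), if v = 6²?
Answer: 861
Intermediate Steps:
v = 36
o(X, f) = -2 + (36 + f)/(2*X) (o(X, f) = -2 + (f + 36)/(X + X) = -2 + (36 + f)/((2*X)) = -2 + (36 + f)*(1/(2*X)) = -2 + (36 + f)/(2*X))
-14*(-54 + o(-3, J(5))) = -14*(-54 + (½)*(36 - 3 - 4*(-3))/(-3)) = -14*(-54 + (½)*(-⅓)*(36 - 3 + 12)) = -14*(-54 + (½)*(-⅓)*45) = -14*(-54 - 15/2) = -14*(-123/2) = 861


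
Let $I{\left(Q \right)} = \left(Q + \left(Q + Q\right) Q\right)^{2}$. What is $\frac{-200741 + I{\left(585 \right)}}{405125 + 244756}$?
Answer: $\frac{469272750484}{649881} \approx 7.2209 \cdot 10^{5}$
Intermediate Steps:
$I{\left(Q \right)} = \left(Q + 2 Q^{2}\right)^{2}$ ($I{\left(Q \right)} = \left(Q + 2 Q Q\right)^{2} = \left(Q + 2 Q^{2}\right)^{2}$)
$\frac{-200741 + I{\left(585 \right)}}{405125 + 244756} = \frac{-200741 + 585^{2} \left(1 + 2 \cdot 585\right)^{2}}{405125 + 244756} = \frac{-200741 + 342225 \left(1 + 1170\right)^{2}}{649881} = \left(-200741 + 342225 \cdot 1171^{2}\right) \frac{1}{649881} = \left(-200741 + 342225 \cdot 1371241\right) \frac{1}{649881} = \left(-200741 + 469272951225\right) \frac{1}{649881} = 469272750484 \cdot \frac{1}{649881} = \frac{469272750484}{649881}$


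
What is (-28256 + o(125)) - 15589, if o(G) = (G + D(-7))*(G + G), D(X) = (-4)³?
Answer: -28595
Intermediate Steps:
D(X) = -64
o(G) = 2*G*(-64 + G) (o(G) = (G - 64)*(G + G) = (-64 + G)*(2*G) = 2*G*(-64 + G))
(-28256 + o(125)) - 15589 = (-28256 + 2*125*(-64 + 125)) - 15589 = (-28256 + 2*125*61) - 15589 = (-28256 + 15250) - 15589 = -13006 - 15589 = -28595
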